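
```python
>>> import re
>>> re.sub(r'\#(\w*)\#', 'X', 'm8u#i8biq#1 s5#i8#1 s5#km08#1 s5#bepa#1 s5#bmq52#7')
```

'm8uX1 s5X1 s5X1 s5X1 s5X7'

`sub` substitutes 'X' at each match site.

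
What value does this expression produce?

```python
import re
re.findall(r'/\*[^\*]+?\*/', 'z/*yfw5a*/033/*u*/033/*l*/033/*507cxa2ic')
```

['/*yfw5a*/', '/*u*/', '/*l*/']

`findall` yields the raw match text (3 of them) because the pattern has no groups.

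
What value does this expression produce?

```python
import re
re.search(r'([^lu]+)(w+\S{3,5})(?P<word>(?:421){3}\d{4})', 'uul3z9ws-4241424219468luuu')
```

Pattern: one or more of any character except [lu] (captured); then one or more of the literal 'w', then 3 to 5 of a non-whitespace character (captured); then the literal '421' repeated 3 times, then exactly 4 of a digit (captured as 'word').
`re.search` tries every starting position until one works.
Here no position works, so the call returns None.

None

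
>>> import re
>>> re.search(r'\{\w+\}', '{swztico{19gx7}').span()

The match spans [8:15] → '{19gx7}'.

(8, 15)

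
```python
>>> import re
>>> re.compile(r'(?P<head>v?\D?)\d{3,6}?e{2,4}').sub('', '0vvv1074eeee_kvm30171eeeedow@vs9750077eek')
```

'0v_kdow@vs9k'

`sub` substitutes '' at each match site.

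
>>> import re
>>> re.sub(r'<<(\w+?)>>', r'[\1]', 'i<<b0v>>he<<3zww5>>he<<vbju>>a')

Matches: at [1:8] → '<<b0v>>'; at [10:19] → '<<3zww5>>'; at [21:29] → '<<vbju>>'.
Each match is replaced using the text its own group 1 captured.

'i[b0v]he[3zww5]he[vbju]a'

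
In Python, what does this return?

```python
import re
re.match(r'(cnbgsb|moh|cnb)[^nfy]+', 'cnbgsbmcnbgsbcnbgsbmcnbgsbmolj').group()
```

`re.match` won't scan ahead — the pattern has to work from the very first character.
The match spans [0:8] → 'cnbgsbmc'.
Captured: group 1 = 'cnbgsb'.

'cnbgsbmc'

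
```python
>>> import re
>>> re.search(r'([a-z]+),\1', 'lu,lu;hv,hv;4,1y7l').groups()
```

`\1` is not a pattern — it's the concrete string captured by group 1, re-applied verbatim.
`re.search` scans for the first position where the pattern succeeds.
The match spans [0:5] → 'lu,lu'.
Captured: group 1 = 'lu'.

('lu',)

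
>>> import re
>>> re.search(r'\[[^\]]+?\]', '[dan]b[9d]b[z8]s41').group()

'[dan]'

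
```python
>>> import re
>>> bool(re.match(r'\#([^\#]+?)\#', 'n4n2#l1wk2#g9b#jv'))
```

False

With `match`, the pattern is implicitly anchored at the beginning.
Here the string doesn't start with a match, so the call returns None, and `bool(None)` is False.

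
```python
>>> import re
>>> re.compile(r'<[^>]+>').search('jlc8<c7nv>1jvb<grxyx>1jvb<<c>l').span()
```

The match spans [4:10] → '<c7nv>'.

(4, 10)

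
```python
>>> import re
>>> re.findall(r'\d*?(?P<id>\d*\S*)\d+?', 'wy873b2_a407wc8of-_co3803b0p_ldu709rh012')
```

Pattern: zero or more of a digit (lazy); then zero or more of a digit, then zero or more of a non-whitespace character (captured as 'id'); then one or more of a digit (lazy).
With a single group, `findall` returns only what that group captured — 1 item.

['wy873b2_a407wc8of-_co3803b0p_ldu709rh01']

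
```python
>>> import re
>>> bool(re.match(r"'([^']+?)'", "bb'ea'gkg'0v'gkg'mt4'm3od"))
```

`re.match` only tries the pattern at the start of the string.
Here the string doesn't start with a match, so the call returns None, and `bool(None)` is False.

False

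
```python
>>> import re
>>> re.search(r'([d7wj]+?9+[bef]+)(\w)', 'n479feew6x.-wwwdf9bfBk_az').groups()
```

The match spans [2:8] → '79feew'.
Captured: group 1 = '79fee', group 2 = 'w'.

('79fee', 'w')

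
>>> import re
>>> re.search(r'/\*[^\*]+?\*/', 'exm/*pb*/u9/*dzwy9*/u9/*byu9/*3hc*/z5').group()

'/*pb*/'

The match spans [3:9] → '/*pb*/'.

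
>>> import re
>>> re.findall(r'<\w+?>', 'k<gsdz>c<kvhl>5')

Scanning left to right: at [1:7] → '<gsdz>'; at [8:14] → '<kvhl>'.
`findall` yields the raw match text (2 of them) because the pattern has no groups.

['<gsdz>', '<kvhl>']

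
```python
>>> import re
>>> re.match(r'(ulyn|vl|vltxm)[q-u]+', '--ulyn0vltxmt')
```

None

`re.match` only tries the pattern at the start of the string.
Here position 0 doesn't satisfy it, so the call returns None.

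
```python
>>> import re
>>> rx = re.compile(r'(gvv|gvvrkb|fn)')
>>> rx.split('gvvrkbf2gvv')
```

['', 'gvv', 'rkbf2', 'gvv', '']

The regex engine tests alternatives in the order written; an earlier branch that matches wins even if a later one would match more.
Matches to split on: at [0:3] → 'gvv'; at [8:11] → 'gvv'.
The group in the pattern means `split` returns the separators' captures alongside the pieces.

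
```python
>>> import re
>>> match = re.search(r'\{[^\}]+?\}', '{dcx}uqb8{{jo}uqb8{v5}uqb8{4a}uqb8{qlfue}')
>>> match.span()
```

(0, 5)

The match spans [0:5] → '{dcx}'.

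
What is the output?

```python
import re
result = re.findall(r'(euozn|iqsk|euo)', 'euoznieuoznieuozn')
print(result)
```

The regex engine tests alternatives in the order written; an earlier branch that matches wins even if a later one would match more.
`findall` collects group 1 from each match (3 total).

['euozn', 'euozn', 'euozn']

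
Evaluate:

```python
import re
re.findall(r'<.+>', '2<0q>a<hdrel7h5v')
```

With no groups in the pattern, `findall` gives back each whole match — 1 here.

['<0q>']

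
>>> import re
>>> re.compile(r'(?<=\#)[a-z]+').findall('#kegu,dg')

['kegu']

The positive lookaround only admits positions where the adjacent text matches; those characters stay outside the span.
Walking the string: at [1:5] → 'kegu'.
`findall` yields the raw match text (1 of them) because the pattern has no groups.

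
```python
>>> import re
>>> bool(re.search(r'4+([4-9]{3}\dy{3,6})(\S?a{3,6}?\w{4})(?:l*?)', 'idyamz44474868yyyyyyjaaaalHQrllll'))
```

False

Here nothing in the string fits, so the call returns None, and `bool(None)` is False.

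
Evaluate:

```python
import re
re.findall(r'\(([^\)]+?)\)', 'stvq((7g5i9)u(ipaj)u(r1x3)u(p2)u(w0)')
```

['(7g5i9', 'ipaj', 'r1x3', 'p2', 'w0']

Walking the string: at [4:12] match '((7g5i9)', group 1 = '(7g5i9'; at [13:19] match '(ipaj)', group 1 = 'ipaj'; at [20:26] match '(r1x3)', group 1 = 'r1x3'; at [27:31] match '(p2)', group 1 = 'p2'; at [32:36] match '(w0)', group 1 = 'w0'.
One capturing group, so `findall` returns just the captured substring from each match — 5 in all.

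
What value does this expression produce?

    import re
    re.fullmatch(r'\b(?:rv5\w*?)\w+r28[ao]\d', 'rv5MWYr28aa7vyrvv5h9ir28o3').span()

(0, 26)

This matches a word boundary (`\b`, zero-width); then the literal 'rv5', then zero or more of a word character (lazy) (non-capturing group); then one or more of a word character, then the literal 'r28', then one of [ao]; then a digit.
For `fullmatch`, every character of the input must be accounted for by the pattern.
The match spans [0:26] → 'rv5MWYr28aa7vyrvv5h9ir28o3'.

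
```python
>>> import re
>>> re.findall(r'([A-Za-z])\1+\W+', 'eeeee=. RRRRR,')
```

`\1` has to match the exact text group 1 already captured.
Because there's exactly one group, `findall` drops the full match and keeps group 1 from each hit.

['e', 'R']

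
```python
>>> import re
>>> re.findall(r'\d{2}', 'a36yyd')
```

['36']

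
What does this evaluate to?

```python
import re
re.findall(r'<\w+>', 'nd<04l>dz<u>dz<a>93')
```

Scanning left to right: at [2:7] → '<04l>'; at [9:12] → '<u>'; at [14:17] → '<a>'.
`findall` yields the raw match text (3 of them) because the pattern has no groups.

['<04l>', '<u>', '<a>']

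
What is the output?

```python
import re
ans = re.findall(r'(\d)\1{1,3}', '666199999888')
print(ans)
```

['6', '9', '8']

A backreference is literal: `\1` must see the identical characters the first group matched.
Walking the string: at [0:3] match '666', group 1 = '6'; at [4:8] match '9999', group 1 = '9'; at [9:12] match '888', group 1 = '8'.
One capturing group, so `findall` returns just the captured substring from each match — 3 in all.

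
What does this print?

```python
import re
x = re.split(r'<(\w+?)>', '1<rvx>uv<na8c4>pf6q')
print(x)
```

`re.split` interleaves the captured-group text with the surrounding fragments.

['1', 'rvx', 'uv', 'na8c4', 'pf6q']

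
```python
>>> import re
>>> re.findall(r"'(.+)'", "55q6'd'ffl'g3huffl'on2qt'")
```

["d'ffl'g3huffl'on2qt"]

Because there's exactly one group, `findall` drops the full match and keeps group 1 from the one hit.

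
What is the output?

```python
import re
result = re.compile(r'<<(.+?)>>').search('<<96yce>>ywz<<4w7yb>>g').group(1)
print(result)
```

96yce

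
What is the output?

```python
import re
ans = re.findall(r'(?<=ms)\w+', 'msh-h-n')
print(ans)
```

['h']

The positive lookaround only admits positions where the adjacent text matches; those characters stay outside the span.
Matches: at [2:3] → 'h'.
With no groups in the pattern, `findall` gives back each whole match — 1 here.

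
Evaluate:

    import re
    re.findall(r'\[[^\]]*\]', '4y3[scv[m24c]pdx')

['[scv[m24c]']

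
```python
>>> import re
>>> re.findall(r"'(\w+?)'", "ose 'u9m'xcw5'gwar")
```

Matches: at [4:9] match "'u9m'", group 1 = 'u9m'.
Because there's exactly one group, `findall` drops the full match and keeps group 1 from the one hit.

['u9m']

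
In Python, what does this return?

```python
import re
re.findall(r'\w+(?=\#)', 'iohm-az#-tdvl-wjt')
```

The positive lookaround only admits positions where the adjacent text matches; those characters stay outside the span.
Walking the string: at [5:7] → 'az'.
`findall` yields the raw match text (1 of them) because the pattern has no groups.

['az']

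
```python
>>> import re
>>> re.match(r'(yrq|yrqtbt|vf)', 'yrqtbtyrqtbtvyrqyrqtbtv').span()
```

(0, 3)

`|` is ordered: at each position the engine commits to the first alternative that works.
With `match`, the pattern is implicitly anchored at the beginning.
The match spans [0:3] → 'yrq'.
Captured: group 1 = 'yrq'.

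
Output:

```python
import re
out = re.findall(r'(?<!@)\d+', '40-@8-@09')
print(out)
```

['40', '9']

A negative assertion filters positions out without eating any characters.
With no groups in the pattern, `findall` gives back each whole match — 2 here.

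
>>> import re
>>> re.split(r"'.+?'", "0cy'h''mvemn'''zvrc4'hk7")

['0cy', '', '', 'hk7']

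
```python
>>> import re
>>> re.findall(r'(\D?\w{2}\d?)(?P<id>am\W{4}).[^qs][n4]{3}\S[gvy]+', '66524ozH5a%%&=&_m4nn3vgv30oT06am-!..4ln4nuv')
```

[('oT06', 'am-!..')]

This matches optionally a non-digit, then exactly 2 of a word character, then optionally a digit (captured); then the literal 'am', then exactly 4 of a non-word character (captured as 'id'); then any character, then any character except [qs], then exactly 3 of one of [n4]; then a non-whitespace character, then one or more of one of [gvy].
2 groups means the one result is a tuple of 2 captured strings — 1 here.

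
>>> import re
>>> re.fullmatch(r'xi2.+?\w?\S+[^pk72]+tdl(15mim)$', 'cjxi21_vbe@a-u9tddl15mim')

None

`fullmatch` succeeds only if the pattern covers the string from start to end.
Here the pattern can't cover the whole string, so the call returns None.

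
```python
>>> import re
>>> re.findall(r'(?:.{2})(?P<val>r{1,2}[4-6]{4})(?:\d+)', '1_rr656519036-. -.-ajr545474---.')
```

The pattern matches exactly 2 of any character (non-capturing group); then 1 to 2 of the literal 'r', then exactly 4 of a character in [4-6] (captured as 'val'); then one or more of a digit (non-capturing group).
Because there's exactly one group, `findall` drops the full match and keeps group 1 from each hit.

['rr6565', 'r5454']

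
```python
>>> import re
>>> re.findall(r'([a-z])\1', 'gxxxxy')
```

['x', 'x']

After group 1 captures some text, `\1` only succeeds where that same text appears again.
Scanning left to right: at [1:3] match 'xx', group 1 = 'x'; at [3:5] match 'xx', group 1 = 'x'.
`findall` collects group 1 from each match (2 total).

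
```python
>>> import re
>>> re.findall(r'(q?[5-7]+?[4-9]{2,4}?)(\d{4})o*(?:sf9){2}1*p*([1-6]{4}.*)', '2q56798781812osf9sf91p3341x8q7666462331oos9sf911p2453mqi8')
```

[('q5679878', '1812', '3341x8q7666462331oos9sf911p2453mqi8')]

Multiple groups make `findall` return tuples — one 3-tuple for the one match.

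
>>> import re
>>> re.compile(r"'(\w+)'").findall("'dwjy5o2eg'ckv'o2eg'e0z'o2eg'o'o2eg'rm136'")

Walking the string: at [0:11] match "'dwjy5o2eg'", group 1 = 'dwjy5o2eg'; at [14:20] match "'o2eg'", group 1 = 'o2eg'; at [23:29] match "'o2eg'", group 1 = 'o2eg'; at [30:36] match "'o2eg'", group 1 = 'o2eg'.
Because there's exactly one group, `findall` drops the full match and keeps group 1 from each hit.

['dwjy5o2eg', 'o2eg', 'o2eg', 'o2eg']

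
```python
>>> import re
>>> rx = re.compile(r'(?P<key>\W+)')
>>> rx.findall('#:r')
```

This matches one or more of a non-word character (captured as 'key').
Walking the string: at [0:2] match '#:', group 1 = '#:'.
One capturing group, so `findall` returns just the captured substring from the one match — 1 in all.

['#:']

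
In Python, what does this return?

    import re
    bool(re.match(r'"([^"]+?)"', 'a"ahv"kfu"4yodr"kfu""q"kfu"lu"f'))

False

`re.match` won't scan ahead — the pattern has to work from the very first character.
Here the string doesn't start with a match, so the call returns None, and `bool(None)` is False.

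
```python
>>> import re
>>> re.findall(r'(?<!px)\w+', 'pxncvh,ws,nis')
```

['pxncvh', 'ws', 'nis']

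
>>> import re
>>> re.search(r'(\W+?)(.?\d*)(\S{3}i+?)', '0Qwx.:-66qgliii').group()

'.:-66qgli'

This matches one or more of a non-word character (lazy) (captured); then optionally any character, then zero or more of a digit (captured); then exactly 3 of a non-whitespace character, then one or more of a literal 'i' (lazy) (captured).
Because the quantifier is non-greedy, it stops expanding at the earliest point where the rest of the pattern can succeed.
`re.search` scans for the first position where the pattern succeeds.
The match spans [4:13] → '.:-66qgli'.
Captured: group 1 = '.:', group 2 = '-66', group 3 = 'qgli'.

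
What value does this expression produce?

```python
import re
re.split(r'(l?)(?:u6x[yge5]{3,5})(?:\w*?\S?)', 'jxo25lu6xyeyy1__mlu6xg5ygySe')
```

Lazy quantifiers expand one character at a time until the remainder of the pattern can match.
With a capturing group present, the delimiter's captured portion is kept in the result list.

['jxo25', 'l', '__m', 'l', 'e']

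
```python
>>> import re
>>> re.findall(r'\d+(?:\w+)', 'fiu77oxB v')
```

No capturing groups, so `findall` returns the 1 full match string.

['77oxB']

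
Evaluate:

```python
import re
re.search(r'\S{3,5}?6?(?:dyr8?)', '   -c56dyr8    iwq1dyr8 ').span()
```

This matches 3 to 5 of a non-whitespace character (lazy), then optionally a literal '6'; then the literal 'dyr', then optionally the literal '8' (non-capturing group).
The match spans [3:11] → '-c56dyr8'.

(3, 11)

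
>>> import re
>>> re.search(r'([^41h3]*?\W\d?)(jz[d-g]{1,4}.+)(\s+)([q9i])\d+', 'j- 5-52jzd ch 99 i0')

None

Here the pattern never matches, so the call returns None.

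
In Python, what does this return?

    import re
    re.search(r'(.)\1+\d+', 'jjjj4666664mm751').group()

After group 1 captures some text, `\1` only succeeds where that same text appears again.
The match spans [0:11] → 'jjjj4666664'.

'jjjj4666664'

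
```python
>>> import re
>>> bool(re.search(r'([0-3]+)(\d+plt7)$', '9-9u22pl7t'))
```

Here the pattern never matches, so the call returns None, and `bool(None)` is False.

False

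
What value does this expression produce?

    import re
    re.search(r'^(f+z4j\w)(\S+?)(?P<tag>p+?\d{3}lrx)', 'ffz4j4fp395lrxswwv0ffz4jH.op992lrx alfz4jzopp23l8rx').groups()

The match spans [0:14] → 'ffz4j4fp395lrx'.
Captured: group 1 = 'ffz4j4', group 2 = 'f', group 3 = 'p395lrx'.

('ffz4j4', 'f', 'p395lrx')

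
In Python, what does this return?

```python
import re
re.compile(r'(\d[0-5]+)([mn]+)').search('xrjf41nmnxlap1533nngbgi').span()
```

The pattern matches a digit, then one or more of a character in [0-5] (captured); then one or more of one of [mn] (captured).
Unlike `match`, `search` isn't anchored — it looks for the pattern anywhere in the string.
The match spans [4:9] → '41nmn'.
Captured: group 1 = '41', group 2 = 'nmn'.

(4, 9)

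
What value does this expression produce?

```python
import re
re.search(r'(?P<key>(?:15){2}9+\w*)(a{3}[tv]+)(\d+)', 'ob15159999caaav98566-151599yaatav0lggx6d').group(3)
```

The match spans [2:20] → '15159999caaav98566'.
Captured: group 1 = '15159999c', group 2 = 'aaav', group 3 = '98566'.

'98566'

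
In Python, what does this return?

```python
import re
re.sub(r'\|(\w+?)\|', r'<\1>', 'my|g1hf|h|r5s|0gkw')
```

'my<g1hf>h<r5s>0gkw'

Each match is replaced using the text its own group 1 captured.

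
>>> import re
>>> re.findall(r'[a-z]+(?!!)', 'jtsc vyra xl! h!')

['jtsc', 'vyra', 'x']

The negative lookahead/lookbehind blocks any match where the forbidden context is present.
Scanning left to right: at [0:4] → 'jtsc'; at [5:9] → 'vyra'; at [10:11] → 'x'.
No capturing groups, so `findall` returns the 3 full match strings.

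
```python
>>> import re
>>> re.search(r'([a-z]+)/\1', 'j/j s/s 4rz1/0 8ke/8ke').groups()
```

('j',)

A backreference is literal: `\1` must see the identical characters the first group matched.
`search` walks the string left to right and returns the first match it finds.
The match spans [0:3] → 'j/j'.
Captured: group 1 = 'j'.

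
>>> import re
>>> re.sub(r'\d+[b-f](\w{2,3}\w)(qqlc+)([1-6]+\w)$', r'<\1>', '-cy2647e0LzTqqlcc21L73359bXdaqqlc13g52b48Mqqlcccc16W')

'-cy2647e0LzTqqlcc21L73359bXdaqqlc13g<48M>'

Pattern: one or more of a digit, then a character in [b-f]; then 2 to 3 of a word character, then a word character (captured); then the literal 'qql', then one or more of a literal 'c' (captured); then one or more of a character in [1-6], then a word character (captured); then anchored at the end.
Matches: at [36:52] → '52b48Mqqlcccc16W'.
The replacement refers to a captured group, so each match is rewritten using its own captured text.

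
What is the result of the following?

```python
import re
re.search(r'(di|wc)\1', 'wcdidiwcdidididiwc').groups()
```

A backreference is literal: `\1` must see the identical characters the first group matched.
Unlike `match`, `search` isn't anchored — it looks for the pattern anywhere in the string.
The match spans [2:6] → 'didi'.
Captured: group 1 = 'di'.

('di',)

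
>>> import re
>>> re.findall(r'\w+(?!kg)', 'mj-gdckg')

['mj', 'gdckg']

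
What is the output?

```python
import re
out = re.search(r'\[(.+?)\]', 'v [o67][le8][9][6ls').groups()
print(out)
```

A `+?`/`*?`/`{m,n}?` starts at its minimum and grows only as far as needed for what follows to match.
`re.search` tries every starting position until one works.
The match spans [2:7] → '[o67]'.
Captured: group 1 = 'o67'.

('o67',)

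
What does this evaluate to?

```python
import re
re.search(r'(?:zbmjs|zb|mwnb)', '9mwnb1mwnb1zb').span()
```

(1, 5)

`re.search` scans for the first position where the pattern succeeds.
The match spans [1:5] → 'mwnb'.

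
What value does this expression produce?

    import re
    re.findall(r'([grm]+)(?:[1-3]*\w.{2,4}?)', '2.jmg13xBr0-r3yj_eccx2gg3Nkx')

['mg', 'r', 'gg']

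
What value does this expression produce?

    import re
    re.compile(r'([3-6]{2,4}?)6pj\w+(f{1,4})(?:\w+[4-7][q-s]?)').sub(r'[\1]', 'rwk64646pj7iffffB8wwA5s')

'rwk[6464]'

This matches 2 to 4 of a character in [3-6] (lazy) (captured); then the literal '6pj', then one or more of a word character; then 1 to 4 of a literal 'f' (captured); then one or more of a word character, then a character in [4-7], then optionally a character in [q-s] (non-capturing group).
`\1` in the replacement pulls in group 1's text for each match.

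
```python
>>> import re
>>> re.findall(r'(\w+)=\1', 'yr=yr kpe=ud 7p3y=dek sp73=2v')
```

After group 1 captures some text, `\1` only succeeds where that same text appears again.
`findall` collects group 1 from the one match (1 total).

['yr']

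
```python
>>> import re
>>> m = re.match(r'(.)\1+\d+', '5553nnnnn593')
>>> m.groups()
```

('5',)

After group 1 captures some text, `\1` only succeeds where that same text appears again.
`re.match` only tries the pattern at the start of the string.
The match spans [0:4] → '5553'.
Captured: group 1 = '5'.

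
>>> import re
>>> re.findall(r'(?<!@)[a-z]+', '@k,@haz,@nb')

['az', 'b']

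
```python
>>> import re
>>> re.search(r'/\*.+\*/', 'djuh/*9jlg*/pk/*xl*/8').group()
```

`re.search` tries every starting position until one works.
The match spans [4:20] → '/*9jlg*/pk/*xl*/'.

'/*9jlg*/pk/*xl*/'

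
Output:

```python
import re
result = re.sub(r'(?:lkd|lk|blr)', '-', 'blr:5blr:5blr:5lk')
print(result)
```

-:5-:5-:5-

Matches: at [0:3] → 'blr'; at [5:8] → 'blr'; at [10:13] → 'blr'; at [15:17] → 'lk'.
Every occurrence is swapped for '-'.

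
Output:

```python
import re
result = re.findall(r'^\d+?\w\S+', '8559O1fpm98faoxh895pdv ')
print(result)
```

['8559O1fpm98faoxh895pdv']

`findall` yields the raw match text (1 of them) because the pattern has no groups.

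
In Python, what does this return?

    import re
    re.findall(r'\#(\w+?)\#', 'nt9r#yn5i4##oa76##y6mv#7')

Walking the string: at [4:11] match '#yn5i4#', group 1 = 'yn5i4'; at [11:17] match '#oa76#', group 1 = 'oa76'; at [17:23] match '#y6mv#', group 1 = 'y6mv'.
One capturing group, so `findall` returns just the captured substring from each match — 3 in all.

['yn5i4', 'oa76', 'y6mv']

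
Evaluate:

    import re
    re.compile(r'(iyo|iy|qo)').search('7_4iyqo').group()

`re.search` scans for the first position where the pattern succeeds.
The match spans [3:5] → 'iy'.
Captured: group 1 = 'iy'.

'iy'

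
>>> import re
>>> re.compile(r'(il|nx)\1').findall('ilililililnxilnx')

['il', 'il']

A backreference is literal: `\1` must see the identical characters the first group matched.
Walking the string: at [0:4] match 'ilil', group 1 = 'il'; at [4:8] match 'ilil', group 1 = 'il'.
One capturing group, so `findall` returns just the captured substring from each match — 2 in all.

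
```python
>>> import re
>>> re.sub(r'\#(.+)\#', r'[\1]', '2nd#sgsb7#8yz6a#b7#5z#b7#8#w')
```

'2nd[sgsb7#8yz6a#b7#5z#b7#8]w'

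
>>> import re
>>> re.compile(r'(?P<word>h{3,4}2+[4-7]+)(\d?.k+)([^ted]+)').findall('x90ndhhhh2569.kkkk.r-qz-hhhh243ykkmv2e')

[('hhhh256', '9.kkkk', '.r-qz-hhhh243ykkmv2')]

3 groups means the one result is a tuple of 3 captured strings — 1 here.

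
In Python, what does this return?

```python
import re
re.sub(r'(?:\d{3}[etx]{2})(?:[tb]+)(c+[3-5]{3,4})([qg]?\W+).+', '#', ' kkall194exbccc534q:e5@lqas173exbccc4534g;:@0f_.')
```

' kkall#'

Pattern: exactly 3 of a digit, then exactly 2 of one of [etx] (non-capturing group); then one or more of one of [tb] (non-capturing group); then one or more of the literal 'c', then 3 to 4 of a character in [3-5] (captured); then optionally one of [qg], then one or more of a non-word character (captured); then one or more of any character.
Matches: at [6:48] → '194exbccc534q:e5@lqas173exbccc4534g;:@0f_.'.
`sub` substitutes '#' at each match site.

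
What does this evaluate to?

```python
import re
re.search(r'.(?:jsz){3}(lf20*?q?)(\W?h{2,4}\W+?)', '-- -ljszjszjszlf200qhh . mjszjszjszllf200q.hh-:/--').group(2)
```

'hh '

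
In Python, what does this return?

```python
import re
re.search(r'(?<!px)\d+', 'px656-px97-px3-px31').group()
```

The negative lookaround is zero-width — it rules out positions where the adjacent text would match, without consuming anything.
Unlike `match`, `search` isn't anchored — it looks for the pattern anywhere in the string.
The match spans [3:5] → '56'.

'56'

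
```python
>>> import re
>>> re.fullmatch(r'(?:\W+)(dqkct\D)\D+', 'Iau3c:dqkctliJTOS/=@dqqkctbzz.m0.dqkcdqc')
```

`re.fullmatch` requires the pattern to consume the entire string.
Here the string isn't matched end-to-end, so the call returns None.

None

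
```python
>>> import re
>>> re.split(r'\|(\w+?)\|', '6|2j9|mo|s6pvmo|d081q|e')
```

`re.split` interleaves the captured-group text with the surrounding fragments.

['6', '2j9', 'mo', 's6pvmo', 'd081q|e']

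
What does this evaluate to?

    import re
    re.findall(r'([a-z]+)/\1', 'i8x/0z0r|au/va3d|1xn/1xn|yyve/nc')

`\1` is not a pattern — it's the concrete string captured by group 1, re-applied verbatim.
One capturing group, so `findall` returns just the captured substring from each match — 0 in all.
Nothing in the string satisfies the pattern, so the list is empty.

[]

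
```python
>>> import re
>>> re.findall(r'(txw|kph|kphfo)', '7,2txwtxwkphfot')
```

['txw', 'txw', 'kph']

Alternation isn't longest-match — the leftmost alternative that fits at this position is chosen.
With a single group, `findall` returns only what that group captured — 3 items.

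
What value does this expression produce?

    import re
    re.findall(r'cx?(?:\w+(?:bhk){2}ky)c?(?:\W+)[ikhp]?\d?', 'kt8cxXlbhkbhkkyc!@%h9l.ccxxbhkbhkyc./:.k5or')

Since nothing is captured, `findall` lists the 1 matched substring directly.

['cxXlbhkbhkkyc!@%h9']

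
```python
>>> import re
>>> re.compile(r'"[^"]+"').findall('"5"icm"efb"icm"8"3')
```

No capturing groups, so `findall` returns the 3 full match strings.

['"5"', '"efb"', '"8"']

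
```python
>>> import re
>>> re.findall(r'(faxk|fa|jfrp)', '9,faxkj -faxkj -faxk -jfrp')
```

['faxk', 'faxk', 'faxk', 'jfrp']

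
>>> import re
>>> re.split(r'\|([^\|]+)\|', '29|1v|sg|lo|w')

['29', '1v', 'sg', 'lo', 'w']

The group in the pattern means `split` returns the separators' captures alongside the pieces.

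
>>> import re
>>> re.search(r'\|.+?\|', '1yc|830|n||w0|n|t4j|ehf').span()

Because the quantifier is non-greedy, it stops expanding at the earliest point where the rest of the pattern can succeed.
`search` walks the string left to right and returns the first match it finds.
The match spans [3:8] → '|830|'.

(3, 8)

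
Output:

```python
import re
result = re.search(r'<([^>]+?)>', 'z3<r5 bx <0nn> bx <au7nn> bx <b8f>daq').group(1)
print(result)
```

r5 bx <0nn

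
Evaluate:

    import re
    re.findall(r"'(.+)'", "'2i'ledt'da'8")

["2i'ledt'da"]

With a single group, `findall` returns only what that group captured — 1 item.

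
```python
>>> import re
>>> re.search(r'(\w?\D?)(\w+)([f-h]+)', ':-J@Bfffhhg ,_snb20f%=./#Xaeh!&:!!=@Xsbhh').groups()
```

This matches optionally a word character, then optionally a non-digit (captured); then one or more of a word character (captured); then one or more of a character in [f-h] (captured).
`re.search` scans for the first position where the pattern succeeds.
The match spans [2:11] → 'J@Bfffhhg'.
Captured: group 1 = 'J@', group 2 = 'Bfffhh', group 3 = 'g'.

('J@', 'Bfffhh', 'g')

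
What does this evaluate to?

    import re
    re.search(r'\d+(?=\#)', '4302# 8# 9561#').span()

(0, 4)

Lookahead/lookbehind check context without consuming it, so the matched span excludes the asserted characters.
The match spans [0:4] → '4302'.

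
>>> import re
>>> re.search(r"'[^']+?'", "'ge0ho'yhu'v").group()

`re.search` scans for the first position where the pattern succeeds.
The match spans [0:7] → "'ge0ho'".

"'ge0ho'"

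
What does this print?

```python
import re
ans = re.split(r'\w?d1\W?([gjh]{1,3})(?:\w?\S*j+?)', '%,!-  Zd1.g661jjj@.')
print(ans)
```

['%,!-  ', 'g', '@.']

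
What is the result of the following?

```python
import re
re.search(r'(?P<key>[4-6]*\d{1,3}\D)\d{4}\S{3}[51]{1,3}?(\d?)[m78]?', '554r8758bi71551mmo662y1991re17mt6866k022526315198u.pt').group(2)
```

'5'

The pattern matches zero or more of a character in [4-6], then 1 to 3 of a digit, then a non-digit (captured as 'key'); then exactly 4 of a digit, then exactly 3 of a non-whitespace character, then 1 to 3 of one of [51] (lazy); then optionally a digit (captured); then optionally one of [m78].
`re.search` tries every starting position until one works.
The match spans [0:13] → '554r8758bi715'.
Captured: group 1 = '554r', group 2 = '5'.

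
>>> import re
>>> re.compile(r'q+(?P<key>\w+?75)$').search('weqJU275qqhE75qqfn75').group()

Pattern: one or more of a literal 'q'; then one or more of a word character (lazy), then the literal '75' (captured as 'key'); then anchored at the end.
Unlike `match`, `search` isn't anchored — it looks for the pattern anywhere in the string.
The match spans [2:20] → 'qJU275qqhE75qqfn75'.
Captured: group 1 = 'JU275qqhE75qqfn75'.

'qJU275qqhE75qqfn75'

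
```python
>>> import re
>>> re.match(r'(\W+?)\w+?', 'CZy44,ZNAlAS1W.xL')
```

None

`match` is anchored at position 0; if the pattern doesn't fit there, it returns None.
Here the string doesn't start with a match, so the call returns None.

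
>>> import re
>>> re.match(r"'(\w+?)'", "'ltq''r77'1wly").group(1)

With `match`, the pattern is implicitly anchored at the beginning.
The match spans [0:5] → "'ltq'".
Captured: group 1 = 'ltq'.

'ltq'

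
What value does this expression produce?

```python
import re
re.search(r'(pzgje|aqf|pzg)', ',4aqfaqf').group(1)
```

`search` walks the string left to right and returns the first match it finds.
The match spans [2:5] → 'aqf'.
Captured: group 1 = 'aqf'.

'aqf'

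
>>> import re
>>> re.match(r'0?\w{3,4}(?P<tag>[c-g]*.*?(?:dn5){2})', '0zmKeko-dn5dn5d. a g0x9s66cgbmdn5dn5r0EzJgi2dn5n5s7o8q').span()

(0, 14)

The pattern matches optionally a literal '0', then 3 to 4 of a word character; then zero or more of a character in [c-g], then zero or more of any character (lazy), then the literal 'dn5' repeated 2 times (captured as 'tag').
`match` is anchored at position 0; if the pattern doesn't fit there, it returns None.
The match spans [0:14] → '0zmKeko-dn5dn5'.
Captured: group 1 = 'ko-dn5dn5'.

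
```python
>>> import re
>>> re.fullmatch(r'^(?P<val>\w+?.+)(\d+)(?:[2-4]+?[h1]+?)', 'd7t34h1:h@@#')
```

The pattern matches anchored at the start of the string; then one or more of a word character (lazy), then one or more of any character (captured as 'val'); then one or more of a digit (captured); then one or more of a character in [2-4] (lazy), then one or more of one of [h1] (lazy) (non-capturing group).
`re.fullmatch` is like wrapping the pattern in `^…$` (in single-line mode).
Here there's no way to consume every character, so the call returns None.

None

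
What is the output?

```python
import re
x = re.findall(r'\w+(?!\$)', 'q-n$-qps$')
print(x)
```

['q', 'qp']

`(?!…)`/`(?<!…)` only lets a position through if the neighbouring text does NOT match; no characters are consumed.
Walking the string: at [0:1] → 'q'; at [5:7] → 'qp'.
Since nothing is captured, `findall` lists the 2 matched substrings directly.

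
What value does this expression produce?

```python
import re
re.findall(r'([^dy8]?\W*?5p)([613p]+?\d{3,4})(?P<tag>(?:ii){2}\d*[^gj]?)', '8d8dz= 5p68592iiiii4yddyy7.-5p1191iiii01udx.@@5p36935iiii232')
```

The pattern matches optionally any character except [dy8], then zero or more of a non-word character (lazy), then the literal '5p' (captured); then one or more of one of [613p] (lazy), then 3 to 4 of a digit (captured); then the literal 'ii' repeated 2 times, then zero or more of a digit, then optionally any character except [gj] (captured as 'tag').
Walking the string: at [4:19] match 'z= 5p68592iiiii', groups = ('z= 5p', '68592', 'iiiii'); at [25:41] match '7.-5p1191iiii01u', groups = ('7.-5p', '1191', 'iiii01u'); at [42:60] match 'x.@@5p36935iiii232', groups = ('x.@@5p', '36935', 'iiii232').
3 groups means each result is a tuple of 3 captured strings — 3 here.

[('z= 5p', '68592', 'iiiii'), ('7.-5p', '1191', 'iiii01u'), ('x.@@5p', '36935', 'iiii232')]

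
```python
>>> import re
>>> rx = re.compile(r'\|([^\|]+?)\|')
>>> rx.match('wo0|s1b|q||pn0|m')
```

None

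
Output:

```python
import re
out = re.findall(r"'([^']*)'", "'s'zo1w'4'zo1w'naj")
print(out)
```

['s', '4']

With a single group, `findall` returns only what that group captured — 2 items.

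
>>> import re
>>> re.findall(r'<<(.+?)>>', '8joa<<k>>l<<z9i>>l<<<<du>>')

['k', 'z9i', '<<du']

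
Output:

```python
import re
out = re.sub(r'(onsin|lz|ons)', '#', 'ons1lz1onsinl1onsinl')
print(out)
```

#1#1#l1#l

Branches in `(...|...)` are attempted left-to-right; the first branch that allows the whole pattern to succeed is taken.
Matches: at [0:3] → 'ons'; at [4:6] → 'lz'; at [7:12] → 'onsin'; at [14:19] → 'onsin'.
`sub` substitutes '#' at each match site.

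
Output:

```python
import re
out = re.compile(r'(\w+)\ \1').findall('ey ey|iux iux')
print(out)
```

['ey', 'iux']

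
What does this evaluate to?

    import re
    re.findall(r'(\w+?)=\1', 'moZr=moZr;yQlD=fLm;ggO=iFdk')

['moZr']

After group 1 captures some text, `\1` only succeeds where that same text appears again.
Walking the string: at [0:9] match 'moZr=moZr', group 1 = 'moZr'.
`findall` collects group 1 from the one match (1 total).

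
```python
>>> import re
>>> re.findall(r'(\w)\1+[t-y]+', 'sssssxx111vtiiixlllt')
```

['s', '1', 'i', 'l']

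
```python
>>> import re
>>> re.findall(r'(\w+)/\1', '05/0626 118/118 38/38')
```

A backreference is literal: `\1` must see the identical characters the first group matched.
Walking the string: at [8:15] match '118/118', group 1 = '118'; at [16:21] match '38/38', group 1 = '38'.
`findall` collects group 1 from each match (2 total).

['118', '38']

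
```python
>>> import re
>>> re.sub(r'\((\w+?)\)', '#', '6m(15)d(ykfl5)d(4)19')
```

Matches: at [2:6] → '(15)'; at [7:14] → '(ykfl5)'; at [15:18] → '(4)'.
`sub` substitutes '#' at each match site.

'6m#d#d#19'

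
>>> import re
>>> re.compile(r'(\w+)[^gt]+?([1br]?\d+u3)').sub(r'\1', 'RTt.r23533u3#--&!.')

'RTt#--&!.'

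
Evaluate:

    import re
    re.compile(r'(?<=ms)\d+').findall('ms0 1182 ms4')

['0', '4']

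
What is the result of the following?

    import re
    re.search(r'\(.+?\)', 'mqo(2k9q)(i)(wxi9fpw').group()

'(2k9q)'

The match spans [3:9] → '(2k9q)'.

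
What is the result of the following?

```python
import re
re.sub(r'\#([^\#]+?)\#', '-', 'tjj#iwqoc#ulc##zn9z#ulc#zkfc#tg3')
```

'tjj-ulc#-ulc-tg3'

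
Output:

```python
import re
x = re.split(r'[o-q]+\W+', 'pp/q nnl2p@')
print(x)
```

The pattern matches one or more of a character in [o-q]; then one or more of a non-word character.
Matches to split on: at [0:3] → 'pp/'; at [3:5] → 'q '; at [9:11] → 'p@'.
Splitting on the pattern gives 4 pieces.

['', '', 'nnl2', '']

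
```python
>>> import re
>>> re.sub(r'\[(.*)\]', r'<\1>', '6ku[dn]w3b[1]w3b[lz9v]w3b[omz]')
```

Each match is replaced using the text its own group 1 captured.

'6ku<dn]w3b[1]w3b[lz9v]w3b[omz>'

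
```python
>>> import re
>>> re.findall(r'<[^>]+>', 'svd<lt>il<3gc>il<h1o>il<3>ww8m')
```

['<lt>', '<3gc>', '<h1o>', '<3>']

No capturing groups, so `findall` returns the 4 full match strings.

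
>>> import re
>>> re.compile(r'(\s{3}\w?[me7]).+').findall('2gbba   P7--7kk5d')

This matches exactly 3 of whitespace, then optionally a word character, then one of [me7] (captured); then one or more of any character.
Matches: at [5:17] match '   P7--7kk5d', group 1 = '   P7'.
One capturing group, so `findall` returns just the captured substring from the one match — 1 in all.

['   P7']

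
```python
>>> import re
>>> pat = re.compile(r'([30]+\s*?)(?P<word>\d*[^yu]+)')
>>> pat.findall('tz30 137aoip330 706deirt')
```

The `?` after the quantifier makes it lazy — it takes as little as possible before letting the rest of the pattern try.
`findall` packs the 2 group values into a tuple for every match.

[('30', ' 137aoip330 706deirt')]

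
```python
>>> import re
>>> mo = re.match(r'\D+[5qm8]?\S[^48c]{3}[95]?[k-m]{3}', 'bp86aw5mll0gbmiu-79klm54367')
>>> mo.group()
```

'bp86aw5mll'

This matches one or more of a non-digit, then optionally one of [5qm8], then a non-whitespace character; then exactly 3 of any character except [48c], then optionally one of [95], then exactly 3 of a character in [k-m].
With `match`, the pattern is implicitly anchored at the beginning.
The match spans [0:10] → 'bp86aw5mll'.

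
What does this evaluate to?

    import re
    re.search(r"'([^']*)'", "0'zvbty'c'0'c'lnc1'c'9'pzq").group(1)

Unlike `match`, `search` isn't anchored — it looks for the pattern anywhere in the string.
The match spans [1:8] → "'zvbty'".
Captured: group 1 = 'zvbty'.

'zvbty'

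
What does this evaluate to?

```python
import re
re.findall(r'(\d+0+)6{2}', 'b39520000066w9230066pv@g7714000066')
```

The pattern matches one or more of a digit, then one or more of the literal '0' (captured); then exactly 2 of a literal '6'.
Scanning left to right: at [1:12] match '39520000066', group 1 = '395200000'; at [13:20] match '9230066', group 1 = '92300'; at [24:34] match '7714000066', group 1 = '77140000'.
Because there's exactly one group, `findall` drops the full match and keeps group 1 from each hit.

['395200000', '92300', '77140000']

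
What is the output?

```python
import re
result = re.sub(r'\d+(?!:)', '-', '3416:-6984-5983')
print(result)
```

A negative assertion filters positions out without eating any characters.
Every occurrence is swapped for '-'.

-6:----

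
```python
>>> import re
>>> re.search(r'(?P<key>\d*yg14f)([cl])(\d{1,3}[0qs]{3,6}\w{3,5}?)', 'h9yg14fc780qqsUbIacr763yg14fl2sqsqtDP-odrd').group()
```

The pattern matches zero or more of a digit, then the literal 'yg1', then the literal '4f' (captured as 'key'); then one of [cl] (captured); then 1 to 3 of a digit, then 3 to 6 of one of [0qs], then 3 to 5 of a word character (lazy) (captured).
Lazy quantifiers expand one character at a time until the remainder of the pattern can match.
`re.search` scans for the first position where the pattern succeeds.
The match spans [1:17] → '9yg14fc780qqsUbI'.
Captured: group 1 = '9yg14f', group 2 = 'c', group 3 = '780qqsUbI'.

'9yg14fc780qqsUbI'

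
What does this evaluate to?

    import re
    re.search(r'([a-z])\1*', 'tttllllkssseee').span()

A backreference is literal: `\1` must see the identical characters the first group matched.
`re.search` scans for the first position where the pattern succeeds.
The match spans [0:3] → 'ttt'.
Captured: group 1 = 't'.

(0, 3)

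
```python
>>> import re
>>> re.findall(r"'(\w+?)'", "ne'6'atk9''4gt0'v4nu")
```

Matches: at [2:5] match "'6'", group 1 = '6'; at [10:16] match "'4gt0'", group 1 = '4gt0'.
Because there's exactly one group, `findall` drops the full match and keeps group 1 from each hit.

['6', '4gt0']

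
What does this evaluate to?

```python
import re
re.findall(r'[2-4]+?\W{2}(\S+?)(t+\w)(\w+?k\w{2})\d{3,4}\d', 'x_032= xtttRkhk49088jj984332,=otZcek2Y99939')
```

[('x', 'ttt', 'Rkhk'), ('o', 'tZ', 'cek2Y')]

This matches one or more of a character in [2-4] (lazy), then exactly 2 of a non-word character; then one or more of a non-whitespace character (lazy) (captured); then one or more of a literal 't', then a word character (captured); then one or more of a word character (lazy), then the literal 'k', then exactly 2 of a word character (captured); then 3 to 4 of a digit, then a digit.
Scanning left to right: at [3:20] match '32= xtttRkhk49088', groups = ('x', 'ttt', 'Rkhk'); at [24:43] match '4332,=otZcek2Y99939', groups = ('o', 'tZ', 'cek2Y').
`findall` packs the 3 group values into a tuple for every match.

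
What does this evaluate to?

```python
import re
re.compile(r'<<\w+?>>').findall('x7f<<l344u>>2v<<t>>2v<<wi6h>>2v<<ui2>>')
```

['<<l344u>>', '<<t>>', '<<wi6h>>', '<<ui2>>']

`findall` yields the raw match text (4 of them) because the pattern has no groups.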